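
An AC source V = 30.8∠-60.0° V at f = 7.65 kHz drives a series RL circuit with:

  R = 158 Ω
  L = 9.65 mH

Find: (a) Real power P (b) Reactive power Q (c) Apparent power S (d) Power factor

Step 1 — Angular frequency: ω = 2π·f = 2π·7650 = 4.807e+04 rad/s.
Step 2 — Component impedances:
  R: Z = R = 158 Ω
  L: Z = jωL = j·4.807e+04·0.00965 = 0 + j463.8 Ω
Step 3 — Series combination: Z_total = R + L = 158 + j463.8 Ω = 490∠71.2° Ω.
Step 4 — Source phasor: V = 30.8∠-60.0° V = 15.4 - j26.67 V.
Step 5 — Current: I = V / Z = -0.04139 - j0.0473 A = 0.06286∠-131.2° A.
Step 6 — Complex power: S = V·I* = 0.6242 + j1.833 VA.
Step 7 — Real power: P = Re(S) = 0.6242 W.
Step 8 — Reactive power: Q = Im(S) = 1.833 VAR.
Step 9 — Apparent power: |S| = 1.936 VA.
Step 10 — Power factor: PF = P/|S| = 0.3224 (lagging).

(a) P = 0.6242 W  (b) Q = 1.833 VAR  (c) S = 1.936 VA  (d) PF = 0.3224 (lagging)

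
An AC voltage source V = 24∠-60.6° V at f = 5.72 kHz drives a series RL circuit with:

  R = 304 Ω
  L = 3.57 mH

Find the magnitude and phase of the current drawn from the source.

Step 1 — Angular frequency: ω = 2π·f = 2π·5720 = 3.594e+04 rad/s.
Step 2 — Component impedances:
  R: Z = R = 304 Ω
  L: Z = jωL = j·3.594e+04·0.00357 = 0 + j128.3 Ω
Step 3 — Series combination: Z_total = R + L = 304 + j128.3 Ω = 330∠22.9° Ω.
Step 4 — Source phasor: V = 24∠-60.6° V = 11.78 - j20.91 V.
Step 5 — Ohm's law: I = V / Z_total = (11.78 - j20.91) / (304 + j128.3) = 0.008256 - j0.07226 A.
Step 6 — Convert to polar: |I| = 0.07273 A, ∠I = -83.5°.

I = 0.07273∠-83.5° A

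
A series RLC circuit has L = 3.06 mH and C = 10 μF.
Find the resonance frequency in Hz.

Step 1 — Resonance condition Im(Z)=0 gives ω₀ = 1/√(LC).
Step 2 — ω₀ = 1/√(0.00306·1e-05) = 5717 rad/s.
Step 3 — f₀ = ω₀/(2π) = 909.8 Hz.

f₀ = 909.8 Hz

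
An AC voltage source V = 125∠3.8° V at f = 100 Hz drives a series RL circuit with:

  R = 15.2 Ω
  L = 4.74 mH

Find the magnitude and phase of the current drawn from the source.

Step 1 — Angular frequency: ω = 2π·f = 2π·100 = 628.3 rad/s.
Step 2 — Component impedances:
  R: Z = R = 15.2 Ω
  L: Z = jωL = j·628.3·0.00474 = 0 + j2.978 Ω
Step 3 — Series combination: Z_total = R + L = 15.2 + j2.978 Ω = 15.49∠11.1° Ω.
Step 4 — Source phasor: V = 125∠3.8° V = 124.7 + j8.284 V.
Step 5 — Ohm's law: I = V / Z_total = (124.7 + j8.284) / (15.2 + j2.978) = 8.005 - j1.023 A.
Step 6 — Convert to polar: |I| = 8.07 A, ∠I = -7.3°.

I = 8.07∠-7.3° A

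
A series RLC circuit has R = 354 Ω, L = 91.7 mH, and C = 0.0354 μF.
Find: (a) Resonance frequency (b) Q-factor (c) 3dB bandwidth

Step 1 — Resonance: ω₀ = 1/√(LC) = 1/√(0.0917·3.54e-08) = 1.755e+04 rad/s.
Step 2 — f₀ = ω₀/(2π) = 2793 Hz.
Step 3 — Series Q: Q = ω₀L/R = 1.755e+04·0.0917/354 = 4.547.
Step 4 — Bandwidth: Δω = ω₀/Q = 3860 rad/s; BW = Δω/(2π) = 614.4 Hz.

(a) f₀ = 2793 Hz  (b) Q = 4.547  (c) BW = 614.4 Hz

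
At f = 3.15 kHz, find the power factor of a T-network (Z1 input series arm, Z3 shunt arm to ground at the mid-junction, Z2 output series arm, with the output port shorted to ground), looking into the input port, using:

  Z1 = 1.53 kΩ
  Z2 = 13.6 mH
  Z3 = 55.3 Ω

Step 1 — Angular frequency: ω = 2π·f = 2π·3150 = 1.979e+04 rad/s.
Step 2 — Component impedances:
  Z1: Z = R = 1530 Ω
  Z2: Z = jωL = j·1.979e+04·0.0136 = 0 + j269.2 Ω
  Z3: Z = R = 55.3 Ω
Step 3 — With the output port shorted to ground, the output series arm Z2 runs from the junction to ground; the shunt arm Z3 also runs from the junction to ground. They appear in parallel: Z3 || Z2 = 53.06 + j10.9 Ω.
Step 4 — Series with input arm Z1: Z_in = Z1 + (Z3 || Z2) = 1583 + j10.9 Ω = 1583∠0.4° Ω.
Step 5 — Power factor: PF = cos(φ) = Re(Z)/|Z| = 1583/1583 = 1.
Step 6 — Type: Im(Z) = 10.9 ⇒ lagging (phase φ = 0.4°).

PF = 1 (lagging, φ = 0.4°)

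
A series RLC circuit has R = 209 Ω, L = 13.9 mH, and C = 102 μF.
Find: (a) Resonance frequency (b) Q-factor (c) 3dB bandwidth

Step 1 — Resonance: ω₀ = 1/√(LC) = 1/√(0.0139·0.000102) = 839.8 rad/s.
Step 2 — f₀ = ω₀/(2π) = 133.7 Hz.
Step 3 — Series Q: Q = ω₀L/R = 839.8·0.0139/209 = 0.05585.
Step 4 — Bandwidth: Δω = ω₀/Q = 1.504e+04 rad/s; BW = Δω/(2π) = 2393 Hz.

(a) f₀ = 133.7 Hz  (b) Q = 0.05585  (c) BW = 2393 Hz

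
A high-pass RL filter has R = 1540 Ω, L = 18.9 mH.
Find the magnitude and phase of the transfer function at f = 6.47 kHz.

Step 1 — Angular frequency: ω = 2π·6470 = 4.065e+04 rad/s.
Step 2 — Transfer function: H(jω) = jωL/(R + jωL).
Step 3 — Numerator jωL = j·768.3; denominator R + jωL = 1540 + j768.3.
Step 4 — H = 0.1993 + j0.3995.
Step 5 — Magnitude: |H| = 0.4464 (-7.0 dB); phase: φ = 63.5°.

|H| = 0.4464 (-7.0 dB), φ = 63.5°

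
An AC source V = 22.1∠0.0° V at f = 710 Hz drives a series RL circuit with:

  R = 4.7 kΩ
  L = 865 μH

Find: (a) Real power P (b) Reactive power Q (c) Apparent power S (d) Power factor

Step 1 — Angular frequency: ω = 2π·f = 2π·710 = 4461 rad/s.
Step 2 — Component impedances:
  R: Z = R = 4700 Ω
  L: Z = jωL = j·4461·0.000865 = 0 + j3.859 Ω
Step 3 — Series combination: Z_total = R + L = 4700 + j3.859 Ω = 4700∠0.0° Ω.
Step 4 — Source phasor: V = 22.1∠0.0° V = 22.1 V.
Step 5 — Current: I = V / Z = 0.004702 - j3.861e-06 A = 0.004702∠-0.0° A.
Step 6 — Complex power: S = V·I* = 0.1039 + j8.532e-05 VA.
Step 7 — Real power: P = Re(S) = 0.1039 W.
Step 8 — Reactive power: Q = Im(S) = 8.532e-05 VAR.
Step 9 — Apparent power: |S| = 0.1039 VA.
Step 10 — Power factor: PF = P/|S| = 1 (lagging).

(a) P = 0.1039 W  (b) Q = 8.532e-05 VAR  (c) S = 0.1039 VA  (d) PF = 1 (lagging)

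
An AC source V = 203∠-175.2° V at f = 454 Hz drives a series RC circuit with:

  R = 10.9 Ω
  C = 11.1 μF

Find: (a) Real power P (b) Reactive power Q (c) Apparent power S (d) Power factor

Step 1 — Angular frequency: ω = 2π·f = 2π·454 = 2853 rad/s.
Step 2 — Component impedances:
  R: Z = R = 10.9 Ω
  C: Z = 1/(jωC) = -j/(ω·C) = 0 - j31.58 Ω
Step 3 — Series combination: Z_total = R + C = 10.9 - j31.58 Ω = 33.41∠-71.0° Ω.
Step 4 — Source phasor: V = 203∠-175.2° V = -202.3 - j16.99 V.
Step 5 — Current: I = V / Z = -1.495 - j5.889 A = 6.076∠-104.2° A.
Step 6 — Complex power: S = V·I* = 402.4 - j1166 VA.
Step 7 — Real power: P = Re(S) = 402.4 W.
Step 8 — Reactive power: Q = Im(S) = -1166 VAR.
Step 9 — Apparent power: |S| = 1233 VA.
Step 10 — Power factor: PF = P/|S| = 0.3262 (leading).

(a) P = 402.4 W  (b) Q = -1166 VAR  (c) S = 1233 VA  (d) PF = 0.3262 (leading)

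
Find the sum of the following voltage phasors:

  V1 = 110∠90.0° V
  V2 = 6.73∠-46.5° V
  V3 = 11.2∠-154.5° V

Step 1 — Convert each phasor to rectangular form:
  V1 = 110·(cos(90.0°) + j·sin(90.0°)) = 0 + j110 V
  V2 = 6.73·(cos(-46.5°) + j·sin(-46.5°)) = 4.633 - j4.882 V
  V3 = 11.2·(cos(-154.5°) + j·sin(-154.5°)) = -10.11 - j4.822 V
Step 2 — Sum components: V_total = -5.476 + j100.3 V.
Step 3 — Convert to polar: |V_total| = 100.4 V, ∠V_total = 93.1°.

V_total = 100.4∠93.1° V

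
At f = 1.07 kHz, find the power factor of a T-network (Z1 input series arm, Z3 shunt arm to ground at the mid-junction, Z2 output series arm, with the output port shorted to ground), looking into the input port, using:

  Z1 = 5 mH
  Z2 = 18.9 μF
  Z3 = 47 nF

Step 1 — Angular frequency: ω = 2π·f = 2π·1070 = 6723 rad/s.
Step 2 — Component impedances:
  Z1: Z = jωL = j·6723·0.005 = 0 + j33.62 Ω
  Z2: Z = 1/(jωC) = -j/(ω·C) = 0 - j7.87 Ω
  Z3: Z = 1/(jωC) = -j/(ω·C) = 0 - j3165 Ω
Step 3 — With the output port shorted to ground, the output series arm Z2 runs from the junction to ground; the shunt arm Z3 also runs from the junction to ground. They appear in parallel: Z3 || Z2 = 0 - j7.85 Ω.
Step 4 — Series with input arm Z1: Z_in = Z1 + (Z3 || Z2) = 0 + j25.76 Ω = 25.76∠90.0° Ω.
Step 5 — Power factor: PF = cos(φ) = Re(Z)/|Z| = 0/25.76 = 0.
Step 6 — Type: Im(Z) = 25.76 ⇒ lagging (phase φ = 90.0°).

PF = 0 (lagging, φ = 90.0°)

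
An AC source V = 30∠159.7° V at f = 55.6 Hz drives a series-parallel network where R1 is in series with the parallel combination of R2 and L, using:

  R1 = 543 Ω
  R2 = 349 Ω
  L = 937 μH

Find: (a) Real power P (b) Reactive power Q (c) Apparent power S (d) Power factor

Step 1 — Angular frequency: ω = 2π·f = 2π·55.6 = 349.3 rad/s.
Step 2 — Component impedances:
  R1: Z = R = 543 Ω
  R2: Z = R = 349 Ω
  L: Z = jωL = j·349.3·0.000937 = 0 + j0.3273 Ω
Step 3 — Parallel branch: R2 || L = 1/(1/R2 + 1/L) = 0.000307 + j0.3273 Ω.
Step 4 — Series with R1: Z_total = R1 + (R2 || L) = 543 + j0.3273 Ω = 543∠0.0° Ω.
Step 5 — Source phasor: V = 30∠159.7° V = -28.14 + j10.41 V.
Step 6 — Current: I = V / Z = -0.05181 + j0.0192 A = 0.05525∠159.7° A.
Step 7 — Complex power: S = V·I* = 1.657 + j0.0009992 VA.
Step 8 — Real power: P = Re(S) = 1.657 W.
Step 9 — Reactive power: Q = Im(S) = 0.0009992 VAR.
Step 10 — Apparent power: |S| = 1.657 VA.
Step 11 — Power factor: PF = P/|S| = 1 (lagging).

(a) P = 1.657 W  (b) Q = 0.0009992 VAR  (c) S = 1.657 VA  (d) PF = 1 (lagging)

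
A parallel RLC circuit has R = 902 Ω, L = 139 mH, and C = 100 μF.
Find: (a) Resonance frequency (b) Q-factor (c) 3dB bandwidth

Step 1 — Resonance: ω₀ = 1/√(LC) = 1/√(0.139·0.0001) = 268.2 rad/s.
Step 2 — f₀ = ω₀/(2π) = 42.69 Hz.
Step 3 — Parallel Q: Q = R/(ω₀L) = 902/(268.2·0.139) = 24.19.
Step 4 — Bandwidth: Δω = ω₀/Q = 11.09 rad/s; BW = Δω/(2π) = 1.764 Hz.

(a) f₀ = 42.69 Hz  (b) Q = 24.19  (c) BW = 1.764 Hz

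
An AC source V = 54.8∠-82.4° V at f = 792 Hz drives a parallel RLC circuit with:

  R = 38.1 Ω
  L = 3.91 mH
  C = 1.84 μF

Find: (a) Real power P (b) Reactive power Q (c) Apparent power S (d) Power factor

Step 1 — Angular frequency: ω = 2π·f = 2π·792 = 4976 rad/s.
Step 2 — Component impedances:
  R: Z = R = 38.1 Ω
  L: Z = jωL = j·4976·0.00391 = 0 + j19.46 Ω
  C: Z = 1/(jωC) = -j/(ω·C) = 0 - j109.2 Ω
Step 3 — Parallel combination: 1/Z_total = 1/R + 1/L + 1/C; Z_total = 10.61 + j17.08 Ω = 20.11∠58.1° Ω.
Step 4 — Source phasor: V = 54.8∠-82.4° V = 7.248 - j54.32 V.
Step 5 — Current: I = V / Z = -2.104 - j1.732 A = 2.725∠-140.5° A.
Step 6 — Complex power: S = V·I* = 78.82 + j126.8 VA.
Step 7 — Real power: P = Re(S) = 78.82 W.
Step 8 — Reactive power: Q = Im(S) = 126.8 VAR.
Step 9 — Apparent power: |S| = 149.3 VA.
Step 10 — Power factor: PF = P/|S| = 0.5278 (lagging).

(a) P = 78.82 W  (b) Q = 126.8 VAR  (c) S = 149.3 VA  (d) PF = 0.5278 (lagging)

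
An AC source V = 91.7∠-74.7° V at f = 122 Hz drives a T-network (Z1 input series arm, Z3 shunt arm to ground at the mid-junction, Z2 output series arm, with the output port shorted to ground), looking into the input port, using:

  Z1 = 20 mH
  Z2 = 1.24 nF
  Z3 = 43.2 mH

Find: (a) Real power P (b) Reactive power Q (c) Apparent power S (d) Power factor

Step 1 — Angular frequency: ω = 2π·f = 2π·122 = 766.5 rad/s.
Step 2 — Component impedances:
  Z1: Z = jωL = j·766.5·0.02 = 0 + j15.33 Ω
  Z2: Z = 1/(jωC) = -j/(ω·C) = 0 - j1.052e+06 Ω
  Z3: Z = jωL = j·766.5·0.0432 = 0 + j33.11 Ω
Step 3 — With the output port shorted to ground, the output series arm Z2 runs from the junction to ground; the shunt arm Z3 also runs from the junction to ground. They appear in parallel: Z3 || Z2 = 0 + j33.12 Ω.
Step 4 — Series with input arm Z1: Z_in = Z1 + (Z3 || Z2) = 0 + j48.45 Ω = 48.45∠90.0° Ω.
Step 5 — Source phasor: V = 91.7∠-74.7° V = 24.2 - j88.45 V.
Step 6 — Current: I = V / Z = -1.826 - j0.4995 A = 1.893∠-164.7° A.
Step 7 — Complex power: S = V·I* = 0 + j173.6 VA.
Step 8 — Real power: P = Re(S) = 0 W.
Step 9 — Reactive power: Q = Im(S) = 173.6 VAR.
Step 10 — Apparent power: |S| = 173.6 VA.
Step 11 — Power factor: PF = P/|S| = 0 (lagging).

(a) P = 0 W  (b) Q = 173.6 VAR  (c) S = 173.6 VA  (d) PF = 0 (lagging)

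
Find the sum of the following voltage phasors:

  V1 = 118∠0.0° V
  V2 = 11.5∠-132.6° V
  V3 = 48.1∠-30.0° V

Step 1 — Convert each phasor to rectangular form:
  V1 = 118·(cos(0.0°) + j·sin(0.0°)) = 118 V
  V2 = 11.5·(cos(-132.6°) + j·sin(-132.6°)) = -7.784 - j8.465 V
  V3 = 48.1·(cos(-30.0°) + j·sin(-30.0°)) = 41.66 - j24.05 V
Step 2 — Sum components: V_total = 151.9 - j32.52 V.
Step 3 — Convert to polar: |V_total| = 155.3 V, ∠V_total = -12.1°.

V_total = 155.3∠-12.1° V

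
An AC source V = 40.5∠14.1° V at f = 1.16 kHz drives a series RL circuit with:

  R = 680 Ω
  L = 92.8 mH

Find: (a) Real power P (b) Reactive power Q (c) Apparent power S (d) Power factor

Step 1 — Angular frequency: ω = 2π·f = 2π·1160 = 7288 rad/s.
Step 2 — Component impedances:
  R: Z = R = 680 Ω
  L: Z = jωL = j·7288·0.0928 = 0 + j676.4 Ω
Step 3 — Series combination: Z_total = R + L = 680 + j676.4 Ω = 959.1∠44.8° Ω.
Step 4 — Source phasor: V = 40.5∠14.1° V = 39.28 + j9.866 V.
Step 5 — Current: I = V / Z = 0.03629 - j0.02159 A = 0.04223∠-30.7° A.
Step 6 — Complex power: S = V·I* = 1.213 + j1.206 VA.
Step 7 — Real power: P = Re(S) = 1.213 W.
Step 8 — Reactive power: Q = Im(S) = 1.206 VAR.
Step 9 — Apparent power: |S| = 1.71 VA.
Step 10 — Power factor: PF = P/|S| = 0.709 (lagging).

(a) P = 1.213 W  (b) Q = 1.206 VAR  (c) S = 1.71 VA  (d) PF = 0.709 (lagging)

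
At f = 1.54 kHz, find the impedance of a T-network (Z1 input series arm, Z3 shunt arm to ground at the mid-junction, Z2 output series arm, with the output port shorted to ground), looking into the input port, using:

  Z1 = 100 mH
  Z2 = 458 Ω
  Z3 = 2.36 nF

Step 1 — Angular frequency: ω = 2π·f = 2π·1540 = 9676 rad/s.
Step 2 — Component impedances:
  Z1: Z = jωL = j·9676·0.1 = 0 + j967.6 Ω
  Z2: Z = R = 458 Ω
  Z3: Z = 1/(jωC) = -j/(ω·C) = 0 - j4.379e+04 Ω
Step 3 — With the output port shorted to ground, the output series arm Z2 runs from the junction to ground; the shunt arm Z3 also runs from the junction to ground. They appear in parallel: Z3 || Z2 = 457.9 - j4.79 Ω.
Step 4 — Series with input arm Z1: Z_in = Z1 + (Z3 || Z2) = 457.9 + j962.8 Ω = 1066∠64.6° Ω.

Z = 457.9 + j962.8 Ω = 1066∠64.6° Ω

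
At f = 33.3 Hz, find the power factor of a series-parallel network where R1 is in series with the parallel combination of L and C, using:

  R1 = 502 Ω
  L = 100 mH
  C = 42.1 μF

Step 1 — Angular frequency: ω = 2π·f = 2π·33.3 = 209.2 rad/s.
Step 2 — Component impedances:
  R1: Z = R = 502 Ω
  L: Z = jωL = j·209.2·0.1 = 0 + j20.92 Ω
  C: Z = 1/(jωC) = -j/(ω·C) = 0 - j113.5 Ω
Step 3 — Parallel branch: L || C = 1/(1/L + 1/C) = 0 + j25.65 Ω.
Step 4 — Series with R1: Z_total = R1 + (L || C) = 502 + j25.65 Ω = 502.7∠2.9° Ω.
Step 5 — Power factor: PF = cos(φ) = Re(Z)/|Z| = 502/502.65 = 0.9987.
Step 6 — Type: Im(Z) = 25.65 ⇒ lagging (phase φ = 2.9°).

PF = 0.9987 (lagging, φ = 2.9°)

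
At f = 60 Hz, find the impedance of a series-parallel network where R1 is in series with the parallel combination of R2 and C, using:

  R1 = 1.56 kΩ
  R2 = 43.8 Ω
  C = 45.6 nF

Step 1 — Angular frequency: ω = 2π·f = 2π·60 = 377 rad/s.
Step 2 — Component impedances:
  R1: Z = R = 1560 Ω
  R2: Z = R = 43.8 Ω
  C: Z = 1/(jωC) = -j/(ω·C) = 0 - j5.817e+04 Ω
Step 3 — Parallel branch: R2 || C = 1/(1/R2 + 1/C) = 43.8 - j0.03298 Ω.
Step 4 — Series with R1: Z_total = R1 + (R2 || C) = 1604 - j0.03298 Ω = 1604∠-0.0° Ω.

Z = 1604 - j0.03298 Ω = 1604∠-0.0° Ω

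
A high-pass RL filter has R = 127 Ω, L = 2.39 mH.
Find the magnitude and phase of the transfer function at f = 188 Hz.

Step 1 — Angular frequency: ω = 2π·188 = 1181 rad/s.
Step 2 — Transfer function: H(jω) = jωL/(R + jωL).
Step 3 — Numerator jωL = j·2.823; denominator R + jωL = 127 + j2.823.
Step 4 — H = 0.0004939 + j0.02222.
Step 5 — Magnitude: |H| = 0.02222 (-33.1 dB); phase: φ = 88.7°.

|H| = 0.02222 (-33.1 dB), φ = 88.7°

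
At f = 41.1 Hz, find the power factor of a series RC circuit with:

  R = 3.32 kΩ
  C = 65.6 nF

Step 1 — Angular frequency: ω = 2π·f = 2π·41.1 = 258.2 rad/s.
Step 2 — Component impedances:
  R: Z = R = 3320 Ω
  C: Z = 1/(jωC) = -j/(ω·C) = 0 - j5.903e+04 Ω
Step 3 — Series combination: Z_total = R + C = 3320 - j5.903e+04 Ω = 5.912e+04∠-86.8° Ω.
Step 4 — Power factor: PF = cos(φ) = Re(Z)/|Z| = 3320/59124 = 0.05615.
Step 5 — Type: Im(Z) = -5.903e+04 ⇒ leading (phase φ = -86.8°).

PF = 0.05615 (leading, φ = -86.8°)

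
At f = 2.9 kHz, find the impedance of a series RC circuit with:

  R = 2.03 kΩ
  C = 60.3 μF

Step 1 — Angular frequency: ω = 2π·f = 2π·2900 = 1.822e+04 rad/s.
Step 2 — Component impedances:
  R: Z = R = 2030 Ω
  C: Z = 1/(jωC) = -j/(ω·C) = 0 - j0.9101 Ω
Step 3 — Series combination: Z_total = R + C = 2030 - j0.9101 Ω = 2030∠-0.0° Ω.

Z = 2030 - j0.9101 Ω = 2030∠-0.0° Ω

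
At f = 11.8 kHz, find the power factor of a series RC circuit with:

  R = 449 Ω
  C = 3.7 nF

Step 1 — Angular frequency: ω = 2π·f = 2π·1.18e+04 = 7.414e+04 rad/s.
Step 2 — Component impedances:
  R: Z = R = 449 Ω
  C: Z = 1/(jωC) = -j/(ω·C) = 0 - j3645 Ω
Step 3 — Series combination: Z_total = R + C = 449 - j3645 Ω = 3673∠-83.0° Ω.
Step 4 — Power factor: PF = cos(φ) = Re(Z)/|Z| = 449/3673 = 0.1222.
Step 5 — Type: Im(Z) = -3645 ⇒ leading (phase φ = -83.0°).

PF = 0.1222 (leading, φ = -83.0°)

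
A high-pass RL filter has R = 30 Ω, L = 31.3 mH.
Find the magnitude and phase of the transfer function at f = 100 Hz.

Step 1 — Angular frequency: ω = 2π·100 = 628.3 rad/s.
Step 2 — Transfer function: H(jω) = jωL/(R + jωL).
Step 3 — Numerator jωL = j·19.67; denominator R + jωL = 30 + j19.67.
Step 4 — H = 0.3006 + j0.4585.
Step 5 — Magnitude: |H| = 0.5482 (-5.2 dB); phase: φ = 56.8°.

|H| = 0.5482 (-5.2 dB), φ = 56.8°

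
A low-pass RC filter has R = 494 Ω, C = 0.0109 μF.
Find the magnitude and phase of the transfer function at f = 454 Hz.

Step 1 — Angular frequency: ω = 2π·454 = 2853 rad/s.
Step 2 — Transfer function: H(jω) = 1/(1 + jωRC).
Step 3 — Denominator: 1 + jωRC = 1 + j·2853·494·1.09e-08 = 1 + j0.01536.
Step 4 — H = 0.9998 - j0.01536.
Step 5 — Magnitude: |H| = 0.9999 (-0.0 dB); phase: φ = -0.9°.

|H| = 0.9999 (-0.0 dB), φ = -0.9°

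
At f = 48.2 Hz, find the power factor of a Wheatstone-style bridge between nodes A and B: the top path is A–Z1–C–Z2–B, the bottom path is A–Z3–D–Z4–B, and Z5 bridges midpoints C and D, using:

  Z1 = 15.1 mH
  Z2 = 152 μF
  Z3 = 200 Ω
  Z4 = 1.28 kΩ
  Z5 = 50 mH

Step 1 — Angular frequency: ω = 2π·f = 2π·48.2 = 302.8 rad/s.
Step 2 — Component impedances:
  Z1: Z = jωL = j·302.8·0.0151 = 0 + j4.573 Ω
  Z2: Z = 1/(jωC) = -j/(ω·C) = 0 - j21.72 Ω
  Z3: Z = R = 200 Ω
  Z4: Z = R = 1280 Ω
  Z5: Z = jωL = j·302.8·0.05 = 0 + j15.14 Ω
Step 3 — Bridge requires nodal analysis (the Z5 bridge couples midpoints C and D, so the two paths cannot be reduced to a simple series/parallel combination). Setting node B to ground and injecting 1 A at node A, the 3-node admittance system at A, C, D solves to V_A = Z_AB = 0.4707 - j17.17 Ω = 17.18∠-88.4° Ω.
Step 4 — Power factor: PF = cos(φ) = Re(Z)/|Z| = 0.4707/17.18 = 0.0274.
Step 5 — Type: Im(Z) = -17.17 ⇒ leading (phase φ = -88.4°).

PF = 0.0274 (leading, φ = -88.4°)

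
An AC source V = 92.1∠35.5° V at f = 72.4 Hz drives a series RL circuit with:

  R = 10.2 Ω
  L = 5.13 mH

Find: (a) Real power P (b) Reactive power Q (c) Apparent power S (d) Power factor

Step 1 — Angular frequency: ω = 2π·f = 2π·72.4 = 454.9 rad/s.
Step 2 — Component impedances:
  R: Z = R = 10.2 Ω
  L: Z = jωL = j·454.9·0.00513 = 0 + j2.334 Ω
Step 3 — Series combination: Z_total = R + L = 10.2 + j2.334 Ω = 10.46∠12.9° Ω.
Step 4 — Source phasor: V = 92.1∠35.5° V = 74.98 + j53.48 V.
Step 5 — Current: I = V / Z = 8.125 + j3.384 A = 8.802∠22.6° A.
Step 6 — Complex power: S = V·I* = 790.2 + j180.8 VA.
Step 7 — Real power: P = Re(S) = 790.2 W.
Step 8 — Reactive power: Q = Im(S) = 180.8 VAR.
Step 9 — Apparent power: |S| = 810.7 VA.
Step 10 — Power factor: PF = P/|S| = 0.9748 (lagging).

(a) P = 790.2 W  (b) Q = 180.8 VAR  (c) S = 810.7 VA  (d) PF = 0.9748 (lagging)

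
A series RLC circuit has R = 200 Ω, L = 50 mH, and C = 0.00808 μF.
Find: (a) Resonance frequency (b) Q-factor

Step 1 — Resonance condition Im(Z)=0 gives ω₀ = 1/√(LC).
Step 2 — ω₀ = 1/√(0.05·8.08e-09) = 4.975e+04 rad/s.
Step 3 — f₀ = ω₀/(2π) = 7918 Hz.
Step 4 — Series Q: Q = ω₀L/R = 4.975e+04·0.05/200 = 12.44.

(a) f₀ = 7918 Hz  (b) Q = 12.44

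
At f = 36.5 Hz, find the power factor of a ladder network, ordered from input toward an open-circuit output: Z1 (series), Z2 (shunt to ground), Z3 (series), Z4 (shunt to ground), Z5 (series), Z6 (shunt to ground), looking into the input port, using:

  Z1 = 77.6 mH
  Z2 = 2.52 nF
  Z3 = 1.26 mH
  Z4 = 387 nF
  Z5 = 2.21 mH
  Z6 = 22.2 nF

Step 1 — Angular frequency: ω = 2π·f = 2π·36.5 = 229.3 rad/s.
Step 2 — Component impedances:
  Z1: Z = jωL = j·229.3·0.0776 = 0 + j17.8 Ω
  Z2: Z = 1/(jωC) = -j/(ω·C) = 0 - j1.73e+06 Ω
  Z3: Z = jωL = j·229.3·0.00126 = 0 + j0.289 Ω
  Z4: Z = 1/(jωC) = -j/(ω·C) = 0 - j1.127e+04 Ω
  Z5: Z = jωL = j·229.3·0.00221 = 0 + j0.5068 Ω
  Z6: Z = 1/(jωC) = -j/(ω·C) = 0 - j1.964e+05 Ω
Step 3 — Ladder network (open output): work backward from the far end, alternating series and parallel combinations. Z_in = 0 - j1.057e+04 Ω = 1.057e+04∠-90.0° Ω.
Step 4 — Power factor: PF = cos(φ) = Re(Z)/|Z| = 0/1.057e+04 = 0.
Step 5 — Type: Im(Z) = -1.057e+04 ⇒ leading (phase φ = -90.0°).

PF = 0 (leading, φ = -90.0°)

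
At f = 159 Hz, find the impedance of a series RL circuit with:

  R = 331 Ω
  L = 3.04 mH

Step 1 — Angular frequency: ω = 2π·f = 2π·159 = 999 rad/s.
Step 2 — Component impedances:
  R: Z = R = 331 Ω
  L: Z = jωL = j·999·0.00304 = 0 + j3.037 Ω
Step 3 — Series combination: Z_total = R + L = 331 + j3.037 Ω = 331∠0.5° Ω.

Z = 331 + j3.037 Ω = 331∠0.5° Ω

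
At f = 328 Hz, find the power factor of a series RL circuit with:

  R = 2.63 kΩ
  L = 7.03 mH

Step 1 — Angular frequency: ω = 2π·f = 2π·328 = 2061 rad/s.
Step 2 — Component impedances:
  R: Z = R = 2630 Ω
  L: Z = jωL = j·2061·0.00703 = 0 + j14.49 Ω
Step 3 — Series combination: Z_total = R + L = 2630 + j14.49 Ω = 2630∠0.3° Ω.
Step 4 — Power factor: PF = cos(φ) = Re(Z)/|Z| = 2630/2630 = 1.
Step 5 — Type: Im(Z) = 14.49 ⇒ lagging (phase φ = 0.3°).

PF = 1 (lagging, φ = 0.3°)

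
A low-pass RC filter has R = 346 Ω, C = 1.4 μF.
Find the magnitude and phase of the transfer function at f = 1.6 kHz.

Step 1 — Angular frequency: ω = 2π·1600 = 1.005e+04 rad/s.
Step 2 — Transfer function: H(jω) = 1/(1 + jωRC).
Step 3 — Denominator: 1 + jωRC = 1 + j·1.005e+04·346·1.4e-06 = 1 + j4.87.
Step 4 — H = 0.04046 - j0.197.
Step 5 — Magnitude: |H| = 0.2012 (-13.9 dB); phase: φ = -78.4°.

|H| = 0.2012 (-13.9 dB), φ = -78.4°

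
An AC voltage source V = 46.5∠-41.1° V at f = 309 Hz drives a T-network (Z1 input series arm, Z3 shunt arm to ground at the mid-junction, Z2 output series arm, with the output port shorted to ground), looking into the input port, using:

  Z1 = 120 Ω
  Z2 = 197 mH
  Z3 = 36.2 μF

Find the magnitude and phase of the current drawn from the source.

Step 1 — Angular frequency: ω = 2π·f = 2π·309 = 1942 rad/s.
Step 2 — Component impedances:
  Z1: Z = R = 120 Ω
  Z2: Z = jωL = j·1942·0.197 = 0 + j382.5 Ω
  Z3: Z = 1/(jωC) = -j/(ω·C) = 0 - j14.23 Ω
Step 3 — With the output port shorted to ground, the output series arm Z2 runs from the junction to ground; the shunt arm Z3 also runs from the junction to ground. They appear in parallel: Z3 || Z2 = 0 - j14.78 Ω.
Step 4 — Series with input arm Z1: Z_in = Z1 + (Z3 || Z2) = 120 - j14.78 Ω = 120.9∠-7.0° Ω.
Step 5 — Source phasor: V = 46.5∠-41.1° V = 35.04 - j30.57 V.
Step 6 — Ohm's law: I = V / Z_total = (35.04 - j30.57) / (120 - j14.78) = 0.3185 - j0.2155 A.
Step 7 — Convert to polar: |I| = 0.3846 A, ∠I = -34.1°.

I = 0.3846∠-34.1° A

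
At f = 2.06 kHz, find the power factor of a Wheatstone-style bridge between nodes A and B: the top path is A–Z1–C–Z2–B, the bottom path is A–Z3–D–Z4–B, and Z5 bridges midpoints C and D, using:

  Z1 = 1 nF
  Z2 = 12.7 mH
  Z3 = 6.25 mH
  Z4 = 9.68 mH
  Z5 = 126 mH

Step 1 — Angular frequency: ω = 2π·f = 2π·2060 = 1.294e+04 rad/s.
Step 2 — Component impedances:
  Z1: Z = 1/(jωC) = -j/(ω·C) = 0 - j7.726e+04 Ω
  Z2: Z = jωL = j·1.294e+04·0.0127 = 0 + j164.4 Ω
  Z3: Z = jωL = j·1.294e+04·0.00625 = 0 + j80.9 Ω
  Z4: Z = jωL = j·1.294e+04·0.00968 = 0 + j125.3 Ω
  Z5: Z = jωL = j·1.294e+04·0.126 = 0 + j1631 Ω
Step 3 — Bridge requires nodal analysis (the Z5 bridge couples midpoints C and D, so the two paths cannot be reduced to a simple series/parallel combination). Setting node B to ground and injecting 1 A at node A, the 3-node admittance system at A, C, D solves to V_A = Z_AB = 0 + j198.5 Ω = 198.5∠90.0° Ω.
Step 4 — Power factor: PF = cos(φ) = Re(Z)/|Z| = 0/198.5 = 0.
Step 5 — Type: Im(Z) = 198.5 ⇒ lagging (phase φ = 90.0°).

PF = 0 (lagging, φ = 90.0°)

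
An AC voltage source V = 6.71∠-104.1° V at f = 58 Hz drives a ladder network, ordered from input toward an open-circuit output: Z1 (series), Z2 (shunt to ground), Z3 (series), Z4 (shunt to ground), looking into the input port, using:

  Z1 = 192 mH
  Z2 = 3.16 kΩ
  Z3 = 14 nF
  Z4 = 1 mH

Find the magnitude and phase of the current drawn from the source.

Step 1 — Angular frequency: ω = 2π·f = 2π·58 = 364.4 rad/s.
Step 2 — Component impedances:
  Z1: Z = jωL = j·364.4·0.192 = 0 + j69.97 Ω
  Z2: Z = R = 3160 Ω
  Z3: Z = 1/(jωC) = -j/(ω·C) = 0 - j1.96e+05 Ω
  Z4: Z = jωL = j·364.4·0.001 = 0 + j0.3644 Ω
Step 3 — Ladder network (open output): work backward from the far end, alternating series and parallel combinations. Z_in = 3159 + j19.04 Ω = 3159∠0.3° Ω.
Step 4 — Source phasor: V = 6.71∠-104.1° V = -1.635 - j6.508 V.
Step 5 — Ohm's law: I = V / Z_total = (-1.635 - j6.508) / (3159 + j19.04) = -0.0005298 - j0.002057 A.
Step 6 — Convert to polar: |I| = 0.002124 A, ∠I = -104.4°.

I = 0.002124∠-104.4° A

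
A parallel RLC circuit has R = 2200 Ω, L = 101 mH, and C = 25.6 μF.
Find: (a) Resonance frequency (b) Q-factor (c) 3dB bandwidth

Step 1 — Resonance: ω₀ = 1/√(LC) = 1/√(0.101·2.56e-05) = 621.9 rad/s.
Step 2 — f₀ = ω₀/(2π) = 98.98 Hz.
Step 3 — Parallel Q: Q = R/(ω₀L) = 2200/(621.9·0.101) = 35.03.
Step 4 — Bandwidth: Δω = ω₀/Q = 17.76 rad/s; BW = Δω/(2π) = 2.826 Hz.

(a) f₀ = 98.98 Hz  (b) Q = 35.03  (c) BW = 2.826 Hz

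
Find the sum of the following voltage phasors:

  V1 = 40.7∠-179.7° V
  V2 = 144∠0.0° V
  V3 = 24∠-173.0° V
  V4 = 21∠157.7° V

Step 1 — Convert each phasor to rectangular form:
  V1 = 40.7·(cos(-179.7°) + j·sin(-179.7°)) = -40.7 - j0.2131 V
  V2 = 144·(cos(0.0°) + j·sin(0.0°)) = 144 V
  V3 = 24·(cos(-173.0°) + j·sin(-173.0°)) = -23.82 - j2.925 V
  V4 = 21·(cos(157.7°) + j·sin(157.7°)) = -19.43 + j7.969 V
Step 2 — Sum components: V_total = 60.05 + j4.831 V.
Step 3 — Convert to polar: |V_total| = 60.24 V, ∠V_total = 4.6°.

V_total = 60.24∠4.6° V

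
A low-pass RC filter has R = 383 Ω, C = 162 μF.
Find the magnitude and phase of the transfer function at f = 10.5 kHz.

Step 1 — Angular frequency: ω = 2π·1.05e+04 = 6.597e+04 rad/s.
Step 2 — Transfer function: H(jω) = 1/(1 + jωRC).
Step 3 — Denominator: 1 + jωRC = 1 + j·6.597e+04·383·0.000162 = 1 + j4093.
Step 4 — H = 5.968e-08 - j0.0002443.
Step 5 — Magnitude: |H| = 0.0002443 (-72.2 dB); phase: φ = -90.0°.

|H| = 0.0002443 (-72.2 dB), φ = -90.0°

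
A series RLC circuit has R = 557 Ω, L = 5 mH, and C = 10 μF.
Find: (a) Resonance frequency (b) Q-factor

Step 1 — Resonance condition Im(Z)=0 gives ω₀ = 1/√(LC).
Step 2 — ω₀ = 1/√(0.005·1e-05) = 4472 rad/s.
Step 3 — f₀ = ω₀/(2π) = 711.8 Hz.
Step 4 — Series Q: Q = ω₀L/R = 4472·0.005/557 = 0.04014.

(a) f₀ = 711.8 Hz  (b) Q = 0.04014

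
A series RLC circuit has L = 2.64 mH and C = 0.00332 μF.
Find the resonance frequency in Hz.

Step 1 — Resonance condition Im(Z)=0 gives ω₀ = 1/√(LC).
Step 2 — ω₀ = 1/√(0.00264·3.32e-09) = 3.378e+05 rad/s.
Step 3 — f₀ = ω₀/(2π) = 5.376e+04 Hz.

f₀ = 5.376e+04 Hz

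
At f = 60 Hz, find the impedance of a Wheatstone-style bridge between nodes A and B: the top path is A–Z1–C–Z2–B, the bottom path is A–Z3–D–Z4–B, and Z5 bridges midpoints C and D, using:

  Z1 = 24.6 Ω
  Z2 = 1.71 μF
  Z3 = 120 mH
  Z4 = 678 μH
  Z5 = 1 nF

Step 1 — Angular frequency: ω = 2π·f = 2π·60 = 377 rad/s.
Step 2 — Component impedances:
  Z1: Z = R = 24.6 Ω
  Z2: Z = 1/(jωC) = -j/(ω·C) = 0 - j1551 Ω
  Z3: Z = jωL = j·377·0.12 = 0 + j45.24 Ω
  Z4: Z = jωL = j·377·0.000678 = 0 + j0.2556 Ω
  Z5: Z = 1/(jωC) = -j/(ω·C) = 0 - j2.653e+06 Ω
Step 3 — Bridge requires nodal analysis (the Z5 bridge couples midpoints C and D, so the two paths cannot be reduced to a simple series/parallel combination). Setting node B to ground and injecting 1 A at node A, the 3-node admittance system at A, C, D solves to V_A = Z_AB = 0.02248 + j46.87 Ω = 46.87∠90.0° Ω.

Z = 0.02248 + j46.87 Ω = 46.87∠90.0° Ω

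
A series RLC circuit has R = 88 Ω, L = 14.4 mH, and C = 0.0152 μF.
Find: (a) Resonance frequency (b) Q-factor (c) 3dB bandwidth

Step 1 — Resonance: ω₀ = 1/√(LC) = 1/√(0.0144·1.52e-08) = 6.759e+04 rad/s.
Step 2 — f₀ = ω₀/(2π) = 1.076e+04 Hz.
Step 3 — Series Q: Q = ω₀L/R = 6.759e+04·0.0144/88 = 11.06.
Step 4 — Bandwidth: Δω = ω₀/Q = 6111 rad/s; BW = Δω/(2π) = 972.6 Hz.

(a) f₀ = 1.076e+04 Hz  (b) Q = 11.06  (c) BW = 972.6 Hz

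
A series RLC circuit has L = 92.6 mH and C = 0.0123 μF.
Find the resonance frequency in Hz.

Step 1 — Resonance condition Im(Z)=0 gives ω₀ = 1/√(LC).
Step 2 — ω₀ = 1/√(0.0926·1.23e-08) = 2.963e+04 rad/s.
Step 3 — f₀ = ω₀/(2π) = 4716 Hz.

f₀ = 4716 Hz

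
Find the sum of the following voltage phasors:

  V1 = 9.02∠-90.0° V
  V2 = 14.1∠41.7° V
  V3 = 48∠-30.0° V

Step 1 — Convert each phasor to rectangular form:
  V1 = 9.02·(cos(-90.0°) + j·sin(-90.0°)) = 0 - j9.02 V
  V2 = 14.1·(cos(41.7°) + j·sin(41.7°)) = 10.53 + j9.38 V
  V3 = 48·(cos(-30.0°) + j·sin(-30.0°)) = 41.57 - j24 V
Step 2 — Sum components: V_total = 52.1 - j23.64 V.
Step 3 — Convert to polar: |V_total| = 57.21 V, ∠V_total = -24.4°.

V_total = 57.21∠-24.4° V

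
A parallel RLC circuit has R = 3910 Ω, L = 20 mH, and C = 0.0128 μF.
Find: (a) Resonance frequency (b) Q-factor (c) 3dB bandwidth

Step 1 — Resonance: ω₀ = 1/√(LC) = 1/√(0.02·1.28e-08) = 6.25e+04 rad/s.
Step 2 — f₀ = ω₀/(2π) = 9947 Hz.
Step 3 — Parallel Q: Q = R/(ω₀L) = 3910/(6.25e+04·0.02) = 3.128.
Step 4 — Bandwidth: Δω = ω₀/Q = 1.998e+04 rad/s; BW = Δω/(2π) = 3180 Hz.

(a) f₀ = 9947 Hz  (b) Q = 3.128  (c) BW = 3180 Hz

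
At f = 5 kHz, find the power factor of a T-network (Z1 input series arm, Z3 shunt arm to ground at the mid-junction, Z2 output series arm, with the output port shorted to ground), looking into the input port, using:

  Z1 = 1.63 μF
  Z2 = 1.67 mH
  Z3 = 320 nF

Step 1 — Angular frequency: ω = 2π·f = 2π·5000 = 3.142e+04 rad/s.
Step 2 — Component impedances:
  Z1: Z = 1/(jωC) = -j/(ω·C) = 0 - j19.53 Ω
  Z2: Z = jωL = j·3.142e+04·0.00167 = 0 + j52.46 Ω
  Z3: Z = 1/(jωC) = -j/(ω·C) = 0 - j99.47 Ω
Step 3 — With the output port shorted to ground, the output series arm Z2 runs from the junction to ground; the shunt arm Z3 also runs from the junction to ground. They appear in parallel: Z3 || Z2 = 0 + j111 Ω.
Step 4 — Series with input arm Z1: Z_in = Z1 + (Z3 || Z2) = 0 + j91.49 Ω = 91.49∠90.0° Ω.
Step 5 — Power factor: PF = cos(φ) = Re(Z)/|Z| = 0/91.49 = 0.
Step 6 — Type: Im(Z) = 91.49 ⇒ lagging (phase φ = 90.0°).

PF = 0 (lagging, φ = 90.0°)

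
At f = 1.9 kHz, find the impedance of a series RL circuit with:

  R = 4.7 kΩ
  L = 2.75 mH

Step 1 — Angular frequency: ω = 2π·f = 2π·1900 = 1.194e+04 rad/s.
Step 2 — Component impedances:
  R: Z = R = 4700 Ω
  L: Z = jωL = j·1.194e+04·0.00275 = 0 + j32.83 Ω
Step 3 — Series combination: Z_total = R + L = 4700 + j32.83 Ω = 4700∠0.4° Ω.

Z = 4700 + j32.83 Ω = 4700∠0.4° Ω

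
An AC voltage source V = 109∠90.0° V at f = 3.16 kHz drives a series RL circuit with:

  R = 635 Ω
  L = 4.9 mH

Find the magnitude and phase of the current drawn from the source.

Step 1 — Angular frequency: ω = 2π·f = 2π·3160 = 1.985e+04 rad/s.
Step 2 — Component impedances:
  R: Z = R = 635 Ω
  L: Z = jωL = j·1.985e+04·0.0049 = 0 + j97.29 Ω
Step 3 — Series combination: Z_total = R + L = 635 + j97.29 Ω = 642.4∠8.7° Ω.
Step 4 — Source phasor: V = 109∠90.0° V = 0 + j109 V.
Step 5 — Ohm's law: I = V / Z_total = (0 + j109) / (635 + j97.29) = 0.0257 + j0.1677 A.
Step 6 — Convert to polar: |I| = 0.1697 A, ∠I = 81.3°.

I = 0.1697∠81.3° A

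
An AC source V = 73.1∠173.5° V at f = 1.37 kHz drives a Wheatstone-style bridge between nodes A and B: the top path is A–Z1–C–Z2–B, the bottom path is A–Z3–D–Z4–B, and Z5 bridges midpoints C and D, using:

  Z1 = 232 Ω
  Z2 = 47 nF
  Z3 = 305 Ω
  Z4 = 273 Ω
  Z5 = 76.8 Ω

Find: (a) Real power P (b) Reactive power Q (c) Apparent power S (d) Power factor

Step 1 — Angular frequency: ω = 2π·f = 2π·1370 = 8608 rad/s.
Step 2 — Component impedances:
  Z1: Z = R = 232 Ω
  Z2: Z = 1/(jωC) = -j/(ω·C) = 0 - j2472 Ω
  Z3: Z = R = 305 Ω
  Z4: Z = R = 273 Ω
  Z5: Z = R = 76.8 Ω
Step 3 — Bridge requires nodal analysis (the Z5 bridge couples midpoints C and D, so the two paths cannot be reduced to a simple series/parallel combination). Setting node B to ground and injecting 1 A at node A, the 3-node admittance system at A, C, D solves to V_A = Z_AB = 421.2 - j38.44 Ω = 422.9∠-5.2° Ω.
Step 4 — Source phasor: V = 73.1∠173.5° V = -72.63 + j8.275 V.
Step 5 — Current: I = V / Z = -0.1728 + j0.003875 A = 0.1729∠178.7° A.
Step 6 — Complex power: S = V·I* = 12.58 - j1.149 VA.
Step 7 — Real power: P = Re(S) = 12.58 W.
Step 8 — Reactive power: Q = Im(S) = -1.149 VAR.
Step 9 — Apparent power: |S| = 12.64 VA.
Step 10 — Power factor: PF = P/|S| = 0.9959 (leading).

(a) P = 12.58 W  (b) Q = -1.149 VAR  (c) S = 12.64 VA  (d) PF = 0.9959 (leading)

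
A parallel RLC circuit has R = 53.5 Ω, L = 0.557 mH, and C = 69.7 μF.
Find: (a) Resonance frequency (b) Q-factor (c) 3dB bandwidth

Step 1 — Resonance: ω₀ = 1/√(LC) = 1/√(0.000557·6.97e-05) = 5075 rad/s.
Step 2 — f₀ = ω₀/(2π) = 807.7 Hz.
Step 3 — Parallel Q: Q = R/(ω₀L) = 53.5/(5075·0.000557) = 18.93.
Step 4 — Bandwidth: Δω = ω₀/Q = 268.2 rad/s; BW = Δω/(2π) = 42.68 Hz.

(a) f₀ = 807.7 Hz  (b) Q = 18.93  (c) BW = 42.68 Hz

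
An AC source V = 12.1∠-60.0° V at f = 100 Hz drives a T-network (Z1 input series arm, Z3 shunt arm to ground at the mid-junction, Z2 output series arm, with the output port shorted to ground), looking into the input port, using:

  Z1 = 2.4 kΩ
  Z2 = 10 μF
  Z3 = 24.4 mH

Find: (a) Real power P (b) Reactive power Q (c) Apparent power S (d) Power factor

Step 1 — Angular frequency: ω = 2π·f = 2π·100 = 628.3 rad/s.
Step 2 — Component impedances:
  Z1: Z = R = 2400 Ω
  Z2: Z = 1/(jωC) = -j/(ω·C) = 0 - j159.2 Ω
  Z3: Z = jωL = j·628.3·0.0244 = 0 + j15.33 Ω
Step 3 — With the output port shorted to ground, the output series arm Z2 runs from the junction to ground; the shunt arm Z3 also runs from the junction to ground. They appear in parallel: Z3 || Z2 = 0 + j16.97 Ω.
Step 4 — Series with input arm Z1: Z_in = Z1 + (Z3 || Z2) = 2400 + j16.97 Ω = 2400∠0.4° Ω.
Step 5 — Source phasor: V = 12.1∠-60.0° V = 6.05 - j10.48 V.
Step 6 — Current: I = V / Z = 0.00249 - j0.004384 A = 0.005042∠-60.4° A.
Step 7 — Complex power: S = V·I* = 0.061 + j0.0004312 VA.
Step 8 — Real power: P = Re(S) = 0.061 W.
Step 9 — Reactive power: Q = Im(S) = 0.0004312 VAR.
Step 10 — Apparent power: |S| = 0.061 VA.
Step 11 — Power factor: PF = P/|S| = 1 (lagging).

(a) P = 0.061 W  (b) Q = 0.0004312 VAR  (c) S = 0.061 VA  (d) PF = 1 (lagging)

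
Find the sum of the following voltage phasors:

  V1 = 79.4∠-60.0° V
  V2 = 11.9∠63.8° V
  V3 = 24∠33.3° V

Step 1 — Convert each phasor to rectangular form:
  V1 = 79.4·(cos(-60.0°) + j·sin(-60.0°)) = 39.7 - j68.76 V
  V2 = 11.9·(cos(63.8°) + j·sin(63.8°)) = 5.254 + j10.68 V
  V3 = 24·(cos(33.3°) + j·sin(33.3°)) = 20.06 + j13.18 V
Step 2 — Sum components: V_total = 65.01 - j44.91 V.
Step 3 — Convert to polar: |V_total| = 79.02 V, ∠V_total = -34.6°.

V_total = 79.02∠-34.6° V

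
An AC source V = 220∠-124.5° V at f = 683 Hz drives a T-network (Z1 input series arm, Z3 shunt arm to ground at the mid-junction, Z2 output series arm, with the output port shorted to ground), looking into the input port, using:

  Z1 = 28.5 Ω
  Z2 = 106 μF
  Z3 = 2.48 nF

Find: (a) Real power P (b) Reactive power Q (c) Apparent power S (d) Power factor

Step 1 — Angular frequency: ω = 2π·f = 2π·683 = 4291 rad/s.
Step 2 — Component impedances:
  Z1: Z = R = 28.5 Ω
  Z2: Z = 1/(jωC) = -j/(ω·C) = 0 - j2.198 Ω
  Z3: Z = 1/(jωC) = -j/(ω·C) = 0 - j9.396e+04 Ω
Step 3 — With the output port shorted to ground, the output series arm Z2 runs from the junction to ground; the shunt arm Z3 also runs from the junction to ground. They appear in parallel: Z3 || Z2 = 0 - j2.198 Ω.
Step 4 — Series with input arm Z1: Z_in = Z1 + (Z3 || Z2) = 28.5 - j2.198 Ω = 28.58∠-4.4° Ω.
Step 5 — Source phasor: V = 220∠-124.5° V = -124.6 - j181.3 V.
Step 6 — Current: I = V / Z = -3.859 - j6.659 A = 7.696∠-120.1° A.
Step 7 — Complex power: S = V·I* = 1688 - j130.2 VA.
Step 8 — Real power: P = Re(S) = 1688 W.
Step 9 — Reactive power: Q = Im(S) = -130.2 VAR.
Step 10 — Apparent power: |S| = 1693 VA.
Step 11 — Power factor: PF = P/|S| = 0.997 (leading).

(a) P = 1688 W  (b) Q = -130.2 VAR  (c) S = 1693 VA  (d) PF = 0.997 (leading)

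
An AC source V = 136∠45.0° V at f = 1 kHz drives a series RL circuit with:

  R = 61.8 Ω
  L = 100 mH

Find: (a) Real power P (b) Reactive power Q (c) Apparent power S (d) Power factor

Step 1 — Angular frequency: ω = 2π·f = 2π·1000 = 6283 rad/s.
Step 2 — Component impedances:
  R: Z = R = 61.8 Ω
  L: Z = jωL = j·6283·0.1 = 0 + j628.3 Ω
Step 3 — Series combination: Z_total = R + L = 61.8 + j628.3 Ω = 631.4∠84.4° Ω.
Step 4 — Source phasor: V = 136∠45.0° V = 96.17 + j96.17 V.
Step 5 — Current: I = V / Z = 0.1665 - j0.1367 A = 0.2154∠-39.4° A.
Step 6 — Complex power: S = V·I* = 2.868 + j29.16 VA.
Step 7 — Real power: P = Re(S) = 2.868 W.
Step 8 — Reactive power: Q = Im(S) = 29.16 VAR.
Step 9 — Apparent power: |S| = 29.3 VA.
Step 10 — Power factor: PF = P/|S| = 0.09789 (lagging).

(a) P = 2.868 W  (b) Q = 29.16 VAR  (c) S = 29.3 VA  (d) PF = 0.09789 (lagging)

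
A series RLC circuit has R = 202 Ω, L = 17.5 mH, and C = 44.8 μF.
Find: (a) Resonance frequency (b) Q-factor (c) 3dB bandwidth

Step 1 — Resonance condition Im(Z)=0 gives ω₀ = 1/√(LC).
Step 2 — ω₀ = 1/√(0.0175·4.48e-05) = 1129 rad/s.
Step 3 — f₀ = ω₀/(2π) = 179.7 Hz.
Step 4 — Series Q: Q = ω₀L/R = 1129·0.0175/202 = 0.09784.
Step 5 — 3dB bandwidth: Δω = ω₀/Q = 1.154e+04 rad/s; BW = Δω/(2π) = 1837 Hz.

(a) f₀ = 179.7 Hz  (b) Q = 0.09784  (c) BW = 1837 Hz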